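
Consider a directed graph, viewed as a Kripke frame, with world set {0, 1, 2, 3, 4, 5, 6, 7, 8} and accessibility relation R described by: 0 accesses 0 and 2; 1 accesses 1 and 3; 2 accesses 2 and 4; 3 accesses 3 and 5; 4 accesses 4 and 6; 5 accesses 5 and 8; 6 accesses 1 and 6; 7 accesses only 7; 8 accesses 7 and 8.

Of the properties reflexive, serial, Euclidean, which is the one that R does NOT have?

Reflexive: yes — every world is R-related to itself.
Serial: yes — every world has a successor (e.g. 0 R 0).
Euclidean: no — 0 R 2 and 0 R 0, but not 2 R 0.
Only Euclidean fails.

Euclidean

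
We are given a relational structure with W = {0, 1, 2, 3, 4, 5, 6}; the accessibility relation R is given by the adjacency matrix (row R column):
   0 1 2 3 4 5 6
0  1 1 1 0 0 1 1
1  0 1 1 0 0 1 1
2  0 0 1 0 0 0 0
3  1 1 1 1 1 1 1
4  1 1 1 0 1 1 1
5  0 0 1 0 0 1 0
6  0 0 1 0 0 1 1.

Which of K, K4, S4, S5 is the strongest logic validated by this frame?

Transitive (axiom 4): yes — every two-step R-path is closed by a direct edge.
Reflexive (axiom T): yes — every world is R-related to itself.
Euclidean (axiom 5): no — 0 R 2 and 0 R 1, but not 2 R 1.
So F validates K, K4, S4; S5 would additionally require R to be Euclidean. The strongest is S4.

S4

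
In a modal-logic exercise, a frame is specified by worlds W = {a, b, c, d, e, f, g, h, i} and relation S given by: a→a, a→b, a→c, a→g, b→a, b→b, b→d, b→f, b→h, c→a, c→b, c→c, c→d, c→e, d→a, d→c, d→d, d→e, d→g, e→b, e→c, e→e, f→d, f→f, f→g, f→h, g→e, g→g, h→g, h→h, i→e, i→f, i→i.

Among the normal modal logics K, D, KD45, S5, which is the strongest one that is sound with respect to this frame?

D

Serial (axiom D): yes — every world has a successor (e.g. a S a).
Euclidean (axiom 5): no — a S b and a S c, but not b S c.
Transitive (axiom 4): no — a S b and b S d, but not a S d.
Reflexive (axiom T): yes — every world is S-related to itself.
So F validates K, D; KD45 would additionally require S to be Euclidean and transitive. The strongest is D.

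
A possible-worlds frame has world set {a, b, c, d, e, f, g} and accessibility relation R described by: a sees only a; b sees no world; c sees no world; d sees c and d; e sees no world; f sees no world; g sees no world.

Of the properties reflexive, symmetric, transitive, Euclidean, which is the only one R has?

transitive

Reflexive: no — b is not related to itself.
Symmetric: no — d R c but not c R d.
Transitive: yes — every two-step R-path is closed by a direct edge.
Euclidean: no — d R c and d R c, but not c R c.
Only transitive holds.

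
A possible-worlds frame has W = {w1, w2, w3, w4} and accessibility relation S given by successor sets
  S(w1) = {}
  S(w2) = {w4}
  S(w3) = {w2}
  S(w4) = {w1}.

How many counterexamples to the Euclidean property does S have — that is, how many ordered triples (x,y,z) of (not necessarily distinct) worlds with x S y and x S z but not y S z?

3

Enumerating: (w2,w4,w4), (w3,w2,w2), (w4,w1,w1).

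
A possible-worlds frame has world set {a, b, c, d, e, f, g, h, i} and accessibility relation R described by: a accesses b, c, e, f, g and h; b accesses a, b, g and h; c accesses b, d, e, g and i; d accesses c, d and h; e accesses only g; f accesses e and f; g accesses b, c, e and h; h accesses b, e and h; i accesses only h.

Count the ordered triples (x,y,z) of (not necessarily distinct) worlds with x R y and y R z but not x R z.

Enumerating: (a,b,a), (a,c,d), (a,c,i), (b,a,c), (b,a,e), (b,a,f), (b,g,c), (b,g,e), (b,h,e), (c,b,a), (c,b,h), (c,d,c), … and 26 more.
Total: 38.

38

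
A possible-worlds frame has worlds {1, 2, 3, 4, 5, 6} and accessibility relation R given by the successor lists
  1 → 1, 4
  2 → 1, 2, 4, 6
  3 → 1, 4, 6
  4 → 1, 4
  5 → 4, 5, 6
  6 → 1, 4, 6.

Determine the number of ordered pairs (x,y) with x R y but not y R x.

Enumerating: (2,1), (2,4), (2,6), (3,1), (3,4), (3,6), (5,4), (5,6), (6,1), (6,4).

10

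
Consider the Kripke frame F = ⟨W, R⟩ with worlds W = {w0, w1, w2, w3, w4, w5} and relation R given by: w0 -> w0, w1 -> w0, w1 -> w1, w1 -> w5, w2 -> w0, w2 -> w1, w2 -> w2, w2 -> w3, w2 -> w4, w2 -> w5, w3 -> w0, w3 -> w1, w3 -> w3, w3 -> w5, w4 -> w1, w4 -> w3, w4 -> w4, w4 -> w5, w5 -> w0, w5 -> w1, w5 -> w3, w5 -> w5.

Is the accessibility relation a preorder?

Reflexive: yes — every world is R-related to itself.
Transitive: no — w1 R w5 and w5 R w3, but not w1 R w3.
So R is not a preorder.

No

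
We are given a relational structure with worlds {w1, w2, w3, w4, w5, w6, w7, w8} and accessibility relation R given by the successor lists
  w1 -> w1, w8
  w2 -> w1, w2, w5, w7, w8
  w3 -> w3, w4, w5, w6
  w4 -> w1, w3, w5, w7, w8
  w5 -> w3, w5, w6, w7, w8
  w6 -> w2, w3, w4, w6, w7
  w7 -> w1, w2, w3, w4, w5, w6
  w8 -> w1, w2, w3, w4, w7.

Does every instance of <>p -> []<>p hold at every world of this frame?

No

The schema 5 characterises exactly the Euclidean frames.
Euclidean: no — w2 R w1 and w2 R w5, but not w1 R w5.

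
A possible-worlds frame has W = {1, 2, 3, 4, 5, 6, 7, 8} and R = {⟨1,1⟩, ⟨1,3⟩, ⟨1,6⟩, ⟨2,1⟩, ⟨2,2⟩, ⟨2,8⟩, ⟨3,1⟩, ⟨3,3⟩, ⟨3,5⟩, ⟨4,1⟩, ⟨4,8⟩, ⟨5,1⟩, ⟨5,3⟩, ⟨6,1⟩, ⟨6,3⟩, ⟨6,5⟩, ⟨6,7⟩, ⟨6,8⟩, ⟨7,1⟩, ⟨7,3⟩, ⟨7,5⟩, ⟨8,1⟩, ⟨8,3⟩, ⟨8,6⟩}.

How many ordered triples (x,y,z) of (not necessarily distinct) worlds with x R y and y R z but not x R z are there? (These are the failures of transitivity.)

Enumerating: (1,3,5), (1,6,5), (1,6,7), (1,6,8), (2,1,3), (2,1,6), (2,8,3), (2,8,6), (3,1,6), (4,1,3), (4,1,6), (4,8,3), … and 10 more.
Total: 22.

22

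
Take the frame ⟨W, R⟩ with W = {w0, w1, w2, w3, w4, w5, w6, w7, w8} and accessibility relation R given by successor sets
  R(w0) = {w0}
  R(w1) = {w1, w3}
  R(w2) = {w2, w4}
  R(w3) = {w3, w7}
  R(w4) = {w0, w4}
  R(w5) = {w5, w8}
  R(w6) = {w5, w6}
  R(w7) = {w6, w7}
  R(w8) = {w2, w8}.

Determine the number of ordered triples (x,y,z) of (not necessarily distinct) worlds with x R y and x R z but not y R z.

Enumerating: (w1,w3,w1), (w2,w4,w2), (w3,w7,w3), (w4,w0,w4), (w5,w8,w5), (w6,w5,w6), (w7,w6,w7), (w8,w2,w8).

8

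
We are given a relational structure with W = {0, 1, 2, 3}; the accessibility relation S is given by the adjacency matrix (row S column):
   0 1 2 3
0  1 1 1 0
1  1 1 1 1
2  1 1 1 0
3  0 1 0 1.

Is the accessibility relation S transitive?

Transitive: no — 0 S 1 and 1 S 3, but not 0 S 3.

No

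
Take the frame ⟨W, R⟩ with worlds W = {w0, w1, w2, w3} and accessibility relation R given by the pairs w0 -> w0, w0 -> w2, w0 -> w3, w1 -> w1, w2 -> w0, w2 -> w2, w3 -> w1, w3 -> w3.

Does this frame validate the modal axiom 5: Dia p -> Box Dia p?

No

The schema 5 characterises exactly the Euclidean frames.
Euclidean: no — w0 R w2 and w0 R w3, but not w2 R w3.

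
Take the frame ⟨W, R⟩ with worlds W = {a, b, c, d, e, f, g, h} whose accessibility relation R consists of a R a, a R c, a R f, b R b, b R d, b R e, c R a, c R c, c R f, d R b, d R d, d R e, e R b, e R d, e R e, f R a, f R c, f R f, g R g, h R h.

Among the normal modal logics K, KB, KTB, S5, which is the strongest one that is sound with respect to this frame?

S5

Symmetric (axiom B): yes — every pair in R has its reverse in R.
Reflexive (axiom T): yes — every world is R-related to itself.
Euclidean (axiom 5): yes — any two successors of a common world are R-related.
So F validates K, KB, KTB, S5. The strongest is S5.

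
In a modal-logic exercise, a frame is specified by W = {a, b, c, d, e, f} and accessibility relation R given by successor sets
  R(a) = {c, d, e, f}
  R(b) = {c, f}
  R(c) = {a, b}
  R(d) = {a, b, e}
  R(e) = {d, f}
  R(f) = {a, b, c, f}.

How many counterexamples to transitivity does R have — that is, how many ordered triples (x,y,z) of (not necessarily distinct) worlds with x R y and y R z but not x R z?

Enumerating: (a,c,a), (a,c,b), (a,d,a), (a,d,b), (a,f,a), (a,f,b), (b,c,a), (b,c,b), (b,f,a), (b,f,b), (c,a,c), (c,a,d), … and 19 more.
Total: 31.

31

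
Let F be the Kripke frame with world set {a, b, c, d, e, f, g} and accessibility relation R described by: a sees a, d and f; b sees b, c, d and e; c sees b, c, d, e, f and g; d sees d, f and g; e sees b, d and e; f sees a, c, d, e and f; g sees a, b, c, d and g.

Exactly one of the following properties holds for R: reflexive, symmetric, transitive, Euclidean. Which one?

reflexive

Reflexive: yes — every world is R-related to itself.
Symmetric: no — a R d but not d R a.
Transitive: no — a R d and d R g, but not a R g.
Euclidean: no — b R d and b R c, but not d R c.
Only reflexive holds.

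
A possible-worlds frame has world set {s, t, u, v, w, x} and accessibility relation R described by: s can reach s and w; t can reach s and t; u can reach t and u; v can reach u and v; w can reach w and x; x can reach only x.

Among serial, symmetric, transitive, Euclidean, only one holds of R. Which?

serial

Serial: yes — every world has a successor (e.g. s R s).
Symmetric: no — s R w but not w R s.
Transitive: no — s R w and w R x, but not s R x.
Euclidean: no — s R w and s R s, but not w R s.
Only serial holds.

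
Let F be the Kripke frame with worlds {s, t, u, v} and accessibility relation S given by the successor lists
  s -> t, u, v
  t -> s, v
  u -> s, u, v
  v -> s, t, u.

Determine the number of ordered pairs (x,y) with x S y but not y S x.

0

S is symmetric; there are no such tuples.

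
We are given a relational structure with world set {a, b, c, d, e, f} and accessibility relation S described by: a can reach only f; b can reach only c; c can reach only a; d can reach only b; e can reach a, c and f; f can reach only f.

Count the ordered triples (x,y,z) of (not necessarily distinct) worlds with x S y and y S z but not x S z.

3

Enumerating: (b,c,a), (c,a,f), (d,b,c).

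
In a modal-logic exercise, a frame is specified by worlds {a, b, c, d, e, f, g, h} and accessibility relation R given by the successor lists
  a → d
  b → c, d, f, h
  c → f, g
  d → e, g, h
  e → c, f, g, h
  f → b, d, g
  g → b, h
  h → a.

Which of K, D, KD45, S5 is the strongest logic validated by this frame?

Serial (axiom D): yes — every world has a successor (e.g. a R d).
Euclidean (axiom 5): no — b R c and b R d, but not c R d.
Transitive (axiom 4): no — a R d and d R e, but not a R e.
Reflexive (axiom T): no — a is not related to itself.
So F validates K, D; KD45 would additionally require R to be Euclidean and transitive. The strongest is D.

D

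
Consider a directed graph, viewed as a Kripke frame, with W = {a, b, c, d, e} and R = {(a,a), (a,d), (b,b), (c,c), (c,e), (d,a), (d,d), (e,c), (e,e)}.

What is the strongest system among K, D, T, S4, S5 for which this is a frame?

Serial (axiom D): yes — every world has a successor (e.g. a R a).
Reflexive (axiom T): yes — every world is R-related to itself.
Transitive (axiom 4): yes — every two-step R-path is closed by a direct edge.
Euclidean (axiom 5): yes — any two successors of a common world are R-related.
So F validates K, D, T, S4, S5. The strongest is S5.

S5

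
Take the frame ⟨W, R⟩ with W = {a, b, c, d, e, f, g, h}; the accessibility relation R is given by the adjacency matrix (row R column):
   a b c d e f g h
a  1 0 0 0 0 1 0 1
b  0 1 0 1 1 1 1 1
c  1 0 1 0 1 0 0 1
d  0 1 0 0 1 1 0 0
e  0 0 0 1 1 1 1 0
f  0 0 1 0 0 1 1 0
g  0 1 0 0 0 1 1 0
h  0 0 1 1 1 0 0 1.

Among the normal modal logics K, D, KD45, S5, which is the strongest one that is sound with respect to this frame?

Serial (axiom D): yes — every world has a successor (e.g. a R a).
Euclidean (axiom 5): no — a R f and a R h, but not f R h.
Transitive (axiom 4): no — a R f and f R c, but not a R c.
Reflexive (axiom T): no — d is not related to itself.
So F validates K, D; KD45 would additionally require R to be Euclidean and transitive. The strongest is D.

D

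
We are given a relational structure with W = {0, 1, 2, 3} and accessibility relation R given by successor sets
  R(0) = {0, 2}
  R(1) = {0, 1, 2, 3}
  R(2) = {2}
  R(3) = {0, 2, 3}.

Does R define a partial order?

Reflexive: yes — every world is R-related to itself.
Transitive: yes — every two-step R-path is closed by a direct edge.
Antisymmetric: yes — no distinct pair is related both ways.
So R is a partial order.

Yes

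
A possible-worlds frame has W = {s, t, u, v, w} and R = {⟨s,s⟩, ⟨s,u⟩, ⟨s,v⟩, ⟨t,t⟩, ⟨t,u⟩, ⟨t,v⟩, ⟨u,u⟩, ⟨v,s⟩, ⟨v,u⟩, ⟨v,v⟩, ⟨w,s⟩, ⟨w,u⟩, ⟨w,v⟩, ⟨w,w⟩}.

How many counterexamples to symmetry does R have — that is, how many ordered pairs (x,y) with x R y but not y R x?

Enumerating: (s,u), (t,u), (t,v), (v,u), (w,s), (w,u), (w,v).

7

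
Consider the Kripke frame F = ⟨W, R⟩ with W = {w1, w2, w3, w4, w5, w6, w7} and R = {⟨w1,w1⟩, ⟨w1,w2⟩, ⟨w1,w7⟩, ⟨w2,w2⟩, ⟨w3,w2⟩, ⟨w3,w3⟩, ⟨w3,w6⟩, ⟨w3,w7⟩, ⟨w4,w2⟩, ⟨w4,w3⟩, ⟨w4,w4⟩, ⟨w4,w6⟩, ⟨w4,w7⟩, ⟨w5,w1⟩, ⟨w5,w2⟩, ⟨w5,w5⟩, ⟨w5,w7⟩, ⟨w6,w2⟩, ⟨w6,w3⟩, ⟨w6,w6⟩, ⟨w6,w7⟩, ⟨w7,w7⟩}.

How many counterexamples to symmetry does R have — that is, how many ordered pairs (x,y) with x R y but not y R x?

Enumerating: (w1,w2), (w1,w7), (w3,w2), (w3,w7), (w4,w2), (w4,w3), (w4,w6), (w4,w7), (w5,w1), (w5,w2), (w5,w7), (w6,w2), (w6,w7).

13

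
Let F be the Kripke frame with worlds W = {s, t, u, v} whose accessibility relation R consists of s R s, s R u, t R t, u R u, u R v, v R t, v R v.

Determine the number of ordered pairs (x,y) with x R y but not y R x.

3

Enumerating: (s,u), (u,v), (v,t).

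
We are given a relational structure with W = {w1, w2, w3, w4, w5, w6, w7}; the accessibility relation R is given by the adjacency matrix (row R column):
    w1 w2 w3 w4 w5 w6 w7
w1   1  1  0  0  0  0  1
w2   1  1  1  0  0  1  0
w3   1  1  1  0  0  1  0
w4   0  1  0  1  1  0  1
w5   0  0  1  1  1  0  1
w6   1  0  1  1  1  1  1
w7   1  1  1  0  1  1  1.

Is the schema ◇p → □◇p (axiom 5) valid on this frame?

No

By correspondence theory, 5 is valid on a frame iff R is Euclidean.
Euclidean: no — w1 R w2 and w1 R w7, but not w2 R w7.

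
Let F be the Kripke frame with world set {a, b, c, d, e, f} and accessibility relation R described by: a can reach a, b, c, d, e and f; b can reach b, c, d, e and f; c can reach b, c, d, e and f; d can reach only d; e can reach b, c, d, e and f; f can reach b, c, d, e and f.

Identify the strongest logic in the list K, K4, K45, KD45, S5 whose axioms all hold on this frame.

K4

Transitive (axiom 4): yes — every two-step R-path is closed by a direct edge.
Euclidean (axiom 5): no — a R d and a R b, but not d R b.
Serial (axiom D): yes — every world has a successor (e.g. a R a).
Reflexive (axiom T): yes — every world is R-related to itself.
So F validates K, K4; K45 would additionally require R to be Euclidean. The strongest is K4.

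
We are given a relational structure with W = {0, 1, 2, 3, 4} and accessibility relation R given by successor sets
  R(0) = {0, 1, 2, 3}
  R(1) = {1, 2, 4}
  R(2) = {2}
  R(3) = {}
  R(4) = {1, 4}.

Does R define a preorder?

Reflexive: no — 3 is not related to itself.
Transitive: no — 0 R 1 and 1 R 4, but not 0 R 4.
So R is not a preorder.

No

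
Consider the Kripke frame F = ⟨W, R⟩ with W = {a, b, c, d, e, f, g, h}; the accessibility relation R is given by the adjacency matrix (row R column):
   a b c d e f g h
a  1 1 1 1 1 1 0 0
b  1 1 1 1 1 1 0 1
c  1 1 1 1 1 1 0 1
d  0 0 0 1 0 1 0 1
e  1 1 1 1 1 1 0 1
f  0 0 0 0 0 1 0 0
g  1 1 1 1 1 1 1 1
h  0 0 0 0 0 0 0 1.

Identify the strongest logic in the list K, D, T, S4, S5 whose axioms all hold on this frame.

Serial (axiom D): yes — every world has a successor (e.g. a R a).
Reflexive (axiom T): yes — every world is R-related to itself.
Transitive (axiom 4): no — a R b and b R h, but not a R h.
Euclidean (axiom 5): no — a R d and a R b, but not d R b.
So F validates K, D, T; S4 would additionally require R to be transitive. The strongest is T.

T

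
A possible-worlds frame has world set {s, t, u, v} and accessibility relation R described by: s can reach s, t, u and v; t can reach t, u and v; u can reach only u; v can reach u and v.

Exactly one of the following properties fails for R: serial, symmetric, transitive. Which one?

Serial: yes — every world has a successor (e.g. s R s).
Symmetric: no — s R t but not t R s.
Transitive: yes — every two-step R-path is closed by a direct edge.
Only symmetric fails.

symmetric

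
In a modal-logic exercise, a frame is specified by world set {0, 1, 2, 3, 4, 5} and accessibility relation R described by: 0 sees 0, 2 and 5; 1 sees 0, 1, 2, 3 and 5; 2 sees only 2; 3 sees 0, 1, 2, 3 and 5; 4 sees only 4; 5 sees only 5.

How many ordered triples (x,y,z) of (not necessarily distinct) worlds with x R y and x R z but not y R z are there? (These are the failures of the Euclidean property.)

24

Enumerating: (0,2,0), (0,2,5), (0,5,0), (0,5,2), (1,0,1), (1,0,3), (1,2,0), (1,2,1), (1,2,3), (1,2,5), (1,5,0), (1,5,1), … and 12 more.
Total: 24.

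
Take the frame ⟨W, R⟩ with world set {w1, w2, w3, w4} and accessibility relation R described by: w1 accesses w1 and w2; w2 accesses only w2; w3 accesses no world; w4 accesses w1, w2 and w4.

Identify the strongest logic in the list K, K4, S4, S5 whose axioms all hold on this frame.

Transitive (axiom 4): yes — every two-step R-path is closed by a direct edge.
Reflexive (axiom T): no — w3 is not related to itself.
Euclidean (axiom 5): no — w4 R w2 and w4 R w1, but not w2 R w1.
So F validates K, K4; S4 would additionally require R to be reflexive. The strongest is K4.

K4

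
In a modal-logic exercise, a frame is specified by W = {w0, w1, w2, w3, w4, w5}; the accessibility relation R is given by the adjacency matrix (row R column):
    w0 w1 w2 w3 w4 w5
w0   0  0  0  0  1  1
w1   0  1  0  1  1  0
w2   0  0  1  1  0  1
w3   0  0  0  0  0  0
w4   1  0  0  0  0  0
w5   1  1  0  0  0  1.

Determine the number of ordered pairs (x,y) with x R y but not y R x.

5

Enumerating: (w1,w3), (w1,w4), (w2,w3), (w2,w5), (w5,w1).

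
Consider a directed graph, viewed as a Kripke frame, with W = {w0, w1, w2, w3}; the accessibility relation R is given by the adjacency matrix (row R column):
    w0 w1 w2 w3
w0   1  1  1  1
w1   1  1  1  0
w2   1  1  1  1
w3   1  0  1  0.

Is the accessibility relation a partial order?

Reflexive: no — w3 is not related to itself.
Transitive: no — w1 R w0 and w0 R w3, but not w1 R w3.
Antisymmetric: no — w0 R w1 and w1 R w0 with w0 ≠ w1.
So R is not a partial order.

No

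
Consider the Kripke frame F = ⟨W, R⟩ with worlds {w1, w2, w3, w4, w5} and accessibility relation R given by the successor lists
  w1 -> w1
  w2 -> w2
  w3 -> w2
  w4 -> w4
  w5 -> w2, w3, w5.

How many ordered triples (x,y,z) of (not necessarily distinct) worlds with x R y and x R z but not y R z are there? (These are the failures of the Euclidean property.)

Enumerating: (w5,w2,w3), (w5,w2,w5), (w5,w3,w3), (w5,w3,w5).

4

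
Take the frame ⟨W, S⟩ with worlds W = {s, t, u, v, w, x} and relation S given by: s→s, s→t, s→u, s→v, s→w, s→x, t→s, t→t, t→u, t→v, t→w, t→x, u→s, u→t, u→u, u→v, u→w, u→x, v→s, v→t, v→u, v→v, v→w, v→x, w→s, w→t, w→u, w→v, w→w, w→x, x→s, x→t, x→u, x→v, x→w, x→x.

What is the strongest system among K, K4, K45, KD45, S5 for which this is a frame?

Transitive (axiom 4): yes — every two-step S-path is closed by a direct edge.
Euclidean (axiom 5): yes — any two successors of a common world are S-related.
Serial (axiom D): yes — every world has a successor (e.g. s S s).
Reflexive (axiom T): yes — every world is S-related to itself.
So F validates K, K4, K45, KD45, S5. The strongest is S5.

S5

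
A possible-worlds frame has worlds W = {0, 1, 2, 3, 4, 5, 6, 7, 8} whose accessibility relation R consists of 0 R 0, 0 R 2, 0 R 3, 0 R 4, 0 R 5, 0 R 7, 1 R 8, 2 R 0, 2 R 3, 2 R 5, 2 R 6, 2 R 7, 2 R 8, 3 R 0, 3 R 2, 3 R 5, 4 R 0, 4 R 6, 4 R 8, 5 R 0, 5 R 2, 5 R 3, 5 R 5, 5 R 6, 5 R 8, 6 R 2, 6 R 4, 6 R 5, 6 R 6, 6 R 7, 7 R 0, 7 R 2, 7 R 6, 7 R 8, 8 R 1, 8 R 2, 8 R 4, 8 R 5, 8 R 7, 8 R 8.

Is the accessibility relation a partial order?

Reflexive: no — 1 is not related to itself.
Transitive: no — 0 R 2 and 2 R 6, but not 0 R 6.
Antisymmetric: no — 0 R 2 and 2 R 0 with 0 ≠ 2.
So R is not a partial order.

No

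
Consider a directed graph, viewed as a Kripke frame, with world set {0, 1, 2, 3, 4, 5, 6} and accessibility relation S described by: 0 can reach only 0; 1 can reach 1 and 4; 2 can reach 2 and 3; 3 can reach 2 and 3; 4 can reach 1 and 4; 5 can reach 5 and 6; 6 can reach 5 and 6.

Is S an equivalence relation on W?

Reflexive: yes — every world is S-related to itself.
Symmetric: yes — every pair in S has its reverse in S.
Transitive: yes — every two-step S-path is closed by a direct edge.
So S is an equivalence relation.

Yes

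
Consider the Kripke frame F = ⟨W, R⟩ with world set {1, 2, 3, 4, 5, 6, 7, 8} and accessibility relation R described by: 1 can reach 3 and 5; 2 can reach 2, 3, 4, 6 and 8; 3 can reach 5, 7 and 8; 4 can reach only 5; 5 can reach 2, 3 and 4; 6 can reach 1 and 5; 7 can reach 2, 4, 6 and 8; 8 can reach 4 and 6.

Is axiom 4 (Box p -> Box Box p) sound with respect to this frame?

Axiom 4 corresponds to the accessibility relation being transitive.
Transitive: no — 1 R 3 and 3 R 7, but not 1 R 7.

No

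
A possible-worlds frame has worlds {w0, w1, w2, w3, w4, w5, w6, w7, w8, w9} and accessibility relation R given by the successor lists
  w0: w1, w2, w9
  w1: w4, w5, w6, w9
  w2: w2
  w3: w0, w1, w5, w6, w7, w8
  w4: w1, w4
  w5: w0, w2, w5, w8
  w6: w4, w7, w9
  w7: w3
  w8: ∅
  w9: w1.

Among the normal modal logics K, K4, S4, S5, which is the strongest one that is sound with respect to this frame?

K

Transitive (axiom 4): no — w0 R w1 and w1 R w4, but not w0 R w4.
Reflexive (axiom T): no — w0 is not related to itself.
Euclidean (axiom 5): no — w0 R w1 and w0 R w2, but not w1 R w2.
So F validates K; K4 would additionally require R to be transitive. The strongest is K.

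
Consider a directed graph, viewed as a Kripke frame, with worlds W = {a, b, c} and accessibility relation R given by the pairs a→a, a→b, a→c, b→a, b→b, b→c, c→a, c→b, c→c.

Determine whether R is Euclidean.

Euclidean: yes — any two successors of a common world are R-related.

Yes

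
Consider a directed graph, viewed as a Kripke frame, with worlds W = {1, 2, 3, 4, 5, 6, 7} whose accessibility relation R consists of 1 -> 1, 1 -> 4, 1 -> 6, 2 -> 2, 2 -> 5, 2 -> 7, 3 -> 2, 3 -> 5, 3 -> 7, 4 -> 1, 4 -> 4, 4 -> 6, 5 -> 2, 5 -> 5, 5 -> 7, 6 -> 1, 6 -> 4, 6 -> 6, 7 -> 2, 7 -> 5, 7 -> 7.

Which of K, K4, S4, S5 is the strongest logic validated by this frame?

Transitive (axiom 4): yes — every two-step R-path is closed by a direct edge.
Reflexive (axiom T): no — 3 is not related to itself.
Euclidean (axiom 5): yes — any two successors of a common world are R-related.
So F validates K, K4; S4 would additionally require R to be reflexive. The strongest is K4.

K4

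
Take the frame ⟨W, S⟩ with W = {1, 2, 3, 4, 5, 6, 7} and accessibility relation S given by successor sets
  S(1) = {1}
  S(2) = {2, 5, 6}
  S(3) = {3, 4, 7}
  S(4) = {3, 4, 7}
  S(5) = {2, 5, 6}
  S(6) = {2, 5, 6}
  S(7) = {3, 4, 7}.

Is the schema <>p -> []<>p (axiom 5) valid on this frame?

Yes

By correspondence theory, 5 is valid on a frame iff S is Euclidean.
Euclidean: yes — any two successors of a common world are S-related.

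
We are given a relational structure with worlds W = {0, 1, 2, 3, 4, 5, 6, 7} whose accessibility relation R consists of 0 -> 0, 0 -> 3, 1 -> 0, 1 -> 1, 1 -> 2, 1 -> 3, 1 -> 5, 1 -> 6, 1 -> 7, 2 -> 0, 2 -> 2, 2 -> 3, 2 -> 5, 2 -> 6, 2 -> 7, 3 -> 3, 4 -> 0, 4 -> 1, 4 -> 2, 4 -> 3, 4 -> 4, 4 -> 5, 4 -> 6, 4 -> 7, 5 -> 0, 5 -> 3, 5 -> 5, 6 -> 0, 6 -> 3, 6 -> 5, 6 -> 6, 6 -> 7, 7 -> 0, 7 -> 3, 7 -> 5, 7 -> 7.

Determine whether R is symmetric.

No

Symmetric: no — 0 R 3 but not 3 R 0.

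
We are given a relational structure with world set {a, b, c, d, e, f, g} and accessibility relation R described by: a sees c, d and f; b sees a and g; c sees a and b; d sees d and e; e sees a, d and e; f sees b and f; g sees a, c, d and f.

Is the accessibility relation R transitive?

Transitive: no — a R c and c R b, but not a R b.

No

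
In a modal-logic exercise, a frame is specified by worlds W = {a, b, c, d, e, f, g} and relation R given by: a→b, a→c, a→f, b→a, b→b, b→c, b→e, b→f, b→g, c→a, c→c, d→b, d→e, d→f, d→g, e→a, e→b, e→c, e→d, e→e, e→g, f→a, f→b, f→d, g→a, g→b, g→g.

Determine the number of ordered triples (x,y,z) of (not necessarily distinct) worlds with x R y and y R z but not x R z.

Enumerating: (a,b,a), (a,b,e), (a,b,g), (a,c,a), (a,f,a), (a,f,d), (b,e,d), (b,f,d), (c,a,b), (c,a,f), (d,b,a), (d,b,c), … and 23 more.
Total: 35.

35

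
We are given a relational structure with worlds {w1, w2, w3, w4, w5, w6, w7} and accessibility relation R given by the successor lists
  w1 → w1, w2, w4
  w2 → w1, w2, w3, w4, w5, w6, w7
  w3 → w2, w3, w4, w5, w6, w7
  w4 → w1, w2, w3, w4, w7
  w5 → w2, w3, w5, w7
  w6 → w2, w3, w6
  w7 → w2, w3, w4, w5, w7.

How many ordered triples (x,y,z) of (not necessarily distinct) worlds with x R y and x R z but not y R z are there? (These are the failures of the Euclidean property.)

30

Enumerating: (w2,w1,w3), (w2,w1,w5), (w2,w1,w6), (w2,w1,w7), (w2,w3,w1), (w2,w4,w5), (w2,w4,w6), (w2,w5,w1), (w2,w5,w4), (w2,w5,w6), (w2,w6,w1), (w2,w6,w4), … and 18 more.
Total: 30.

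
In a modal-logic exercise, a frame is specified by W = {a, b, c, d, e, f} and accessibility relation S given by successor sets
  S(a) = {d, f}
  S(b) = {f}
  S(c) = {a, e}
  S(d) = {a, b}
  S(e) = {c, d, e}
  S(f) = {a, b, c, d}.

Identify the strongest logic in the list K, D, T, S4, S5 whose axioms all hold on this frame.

Serial (axiom D): yes — every world has a successor (e.g. a S d).
Reflexive (axiom T): no — a is not related to itself.
Transitive (axiom 4): no — a S d and d S b, but not a S b.
Euclidean (axiom 5): no — a S d and a S f, but not d S f.
So F validates K, D; T would additionally require S to be reflexive. The strongest is D.

D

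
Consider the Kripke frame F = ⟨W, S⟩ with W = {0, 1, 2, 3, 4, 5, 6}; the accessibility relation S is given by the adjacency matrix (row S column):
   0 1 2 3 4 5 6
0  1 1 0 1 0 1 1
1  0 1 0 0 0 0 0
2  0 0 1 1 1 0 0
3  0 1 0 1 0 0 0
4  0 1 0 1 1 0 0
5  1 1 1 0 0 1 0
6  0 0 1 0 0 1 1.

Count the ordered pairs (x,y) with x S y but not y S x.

12

Enumerating: (0,1), (0,3), (0,6), (2,3), (2,4), (3,1), (4,1), (4,3), (5,1), (5,2), (6,2), (6,5).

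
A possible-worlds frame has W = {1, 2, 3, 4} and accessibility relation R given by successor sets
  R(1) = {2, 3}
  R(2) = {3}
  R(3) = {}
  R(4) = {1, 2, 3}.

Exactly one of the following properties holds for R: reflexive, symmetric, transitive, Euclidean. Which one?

transitive

Reflexive: no — 1 is not related to itself.
Symmetric: no — 1 R 2 but not 2 R 1.
Transitive: yes — every two-step R-path is closed by a direct edge.
Euclidean: no — 1 R 3 and 1 R 2, but not 3 R 2.
Only transitive holds.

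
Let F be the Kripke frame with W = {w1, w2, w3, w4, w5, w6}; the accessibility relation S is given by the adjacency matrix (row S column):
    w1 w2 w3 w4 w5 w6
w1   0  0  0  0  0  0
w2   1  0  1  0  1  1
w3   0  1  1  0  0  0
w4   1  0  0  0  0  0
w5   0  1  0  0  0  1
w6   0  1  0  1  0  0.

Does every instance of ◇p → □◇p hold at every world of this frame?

The schema 5 characterises exactly the Euclidean frames.
Euclidean: no — w2 S w1 and w2 S w3, but not w1 S w3.

No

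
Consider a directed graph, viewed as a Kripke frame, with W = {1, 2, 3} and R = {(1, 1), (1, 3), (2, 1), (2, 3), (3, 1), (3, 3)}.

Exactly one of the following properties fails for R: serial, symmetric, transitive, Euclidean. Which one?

symmetric

Serial: yes — every world has a successor (e.g. 1 R 1).
Symmetric: no — 2 R 1 but not 1 R 2.
Transitive: yes — every two-step R-path is closed by a direct edge.
Euclidean: yes — any two successors of a common world are R-related.
Only symmetric fails.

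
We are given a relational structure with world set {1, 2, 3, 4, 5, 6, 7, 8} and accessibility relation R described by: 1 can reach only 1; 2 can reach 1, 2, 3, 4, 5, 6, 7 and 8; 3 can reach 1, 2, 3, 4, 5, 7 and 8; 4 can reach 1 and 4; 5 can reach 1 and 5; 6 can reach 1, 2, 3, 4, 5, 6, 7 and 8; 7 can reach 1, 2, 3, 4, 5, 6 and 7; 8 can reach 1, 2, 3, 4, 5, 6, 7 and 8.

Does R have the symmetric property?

No

Symmetric: no — 2 R 1 but not 1 R 2.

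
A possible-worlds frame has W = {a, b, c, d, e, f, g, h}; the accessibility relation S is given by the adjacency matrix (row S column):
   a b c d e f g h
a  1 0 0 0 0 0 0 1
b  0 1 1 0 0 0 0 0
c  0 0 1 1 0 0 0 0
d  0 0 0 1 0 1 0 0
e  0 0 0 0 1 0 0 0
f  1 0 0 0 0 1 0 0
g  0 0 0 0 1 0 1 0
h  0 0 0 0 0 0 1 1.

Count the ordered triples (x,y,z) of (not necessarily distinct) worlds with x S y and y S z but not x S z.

6

Enumerating: (a,h,g), (b,c,d), (c,d,f), (d,f,a), (f,a,h), (h,g,e).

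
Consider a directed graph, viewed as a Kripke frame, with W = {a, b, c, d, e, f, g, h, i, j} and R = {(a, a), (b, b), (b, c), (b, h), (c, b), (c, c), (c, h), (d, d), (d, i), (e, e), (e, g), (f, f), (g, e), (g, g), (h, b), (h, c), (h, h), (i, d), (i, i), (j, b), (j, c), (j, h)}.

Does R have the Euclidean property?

Yes

Euclidean: yes — any two successors of a common world are R-related.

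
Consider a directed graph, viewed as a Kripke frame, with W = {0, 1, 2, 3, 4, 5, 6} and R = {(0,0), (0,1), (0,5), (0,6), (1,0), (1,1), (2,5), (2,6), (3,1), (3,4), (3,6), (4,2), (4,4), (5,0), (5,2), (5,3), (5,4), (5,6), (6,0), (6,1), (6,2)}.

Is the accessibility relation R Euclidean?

No

Euclidean: no — 0 R 1 and 0 R 5, but not 1 R 5.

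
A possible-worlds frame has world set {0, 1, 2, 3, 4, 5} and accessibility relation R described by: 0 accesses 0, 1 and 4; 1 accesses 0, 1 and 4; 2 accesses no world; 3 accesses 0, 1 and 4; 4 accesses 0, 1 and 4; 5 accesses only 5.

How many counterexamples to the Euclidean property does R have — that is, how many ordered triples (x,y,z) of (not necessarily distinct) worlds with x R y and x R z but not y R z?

R is Euclidean; there are no such tuples.

0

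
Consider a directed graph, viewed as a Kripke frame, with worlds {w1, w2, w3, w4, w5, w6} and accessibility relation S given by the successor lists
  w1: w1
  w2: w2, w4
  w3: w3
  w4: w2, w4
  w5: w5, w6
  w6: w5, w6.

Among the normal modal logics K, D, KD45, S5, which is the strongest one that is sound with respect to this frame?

Serial (axiom D): yes — every world has a successor (e.g. w1 S w1).
Euclidean (axiom 5): yes — any two successors of a common world are S-related.
Transitive (axiom 4): yes — every two-step S-path is closed by a direct edge.
Reflexive (axiom T): yes — every world is S-related to itself.
So F validates K, D, KD45, S5. The strongest is S5.

S5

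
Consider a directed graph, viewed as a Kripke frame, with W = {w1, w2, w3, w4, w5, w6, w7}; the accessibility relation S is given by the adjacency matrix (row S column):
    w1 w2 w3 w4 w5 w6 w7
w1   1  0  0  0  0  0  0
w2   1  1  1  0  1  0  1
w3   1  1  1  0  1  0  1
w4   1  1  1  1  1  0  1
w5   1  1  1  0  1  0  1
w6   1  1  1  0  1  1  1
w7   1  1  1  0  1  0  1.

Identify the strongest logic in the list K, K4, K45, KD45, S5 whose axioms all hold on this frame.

Transitive (axiom 4): yes — every two-step S-path is closed by a direct edge.
Euclidean (axiom 5): no — w2 S w1 and w2 S w3, but not w1 S w3.
Serial (axiom D): yes — every world has a successor (e.g. w1 S w1).
Reflexive (axiom T): yes — every world is S-related to itself.
So F validates K, K4; K45 would additionally require S to be Euclidean. The strongest is K4.

K4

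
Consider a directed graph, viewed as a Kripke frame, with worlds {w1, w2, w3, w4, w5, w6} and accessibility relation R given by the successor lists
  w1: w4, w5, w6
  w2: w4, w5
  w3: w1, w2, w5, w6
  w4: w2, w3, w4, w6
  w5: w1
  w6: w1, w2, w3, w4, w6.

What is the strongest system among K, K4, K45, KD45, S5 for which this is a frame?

K

Transitive (axiom 4): no — w1 R w4 and w4 R w2, but not w1 R w2.
Euclidean (axiom 5): no — w1 R w4 and w1 R w5, but not w4 R w5.
Serial (axiom D): yes — every world has a successor (e.g. w1 R w4).
Reflexive (axiom T): no — w1 is not related to itself.
So F validates K; K4 would additionally require R to be transitive. The strongest is K.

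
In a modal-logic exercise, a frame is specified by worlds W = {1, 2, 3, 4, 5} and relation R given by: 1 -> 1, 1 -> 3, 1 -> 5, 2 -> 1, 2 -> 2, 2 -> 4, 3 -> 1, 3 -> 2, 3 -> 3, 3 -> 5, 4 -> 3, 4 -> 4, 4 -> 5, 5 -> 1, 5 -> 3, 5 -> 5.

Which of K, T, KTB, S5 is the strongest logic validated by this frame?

Reflexive (axiom T): yes — every world is R-related to itself.
Symmetric (axiom B): no — 2 R 1 but not 1 R 2.
Euclidean (axiom 5): no — 2 R 1 and 2 R 4, but not 1 R 4.
So F validates K, T; KTB would additionally require R to be symmetric. The strongest is T.

T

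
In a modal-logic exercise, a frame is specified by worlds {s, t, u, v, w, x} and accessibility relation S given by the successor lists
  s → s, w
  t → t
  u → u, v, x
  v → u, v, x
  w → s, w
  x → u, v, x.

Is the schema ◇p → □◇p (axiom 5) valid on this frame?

The schema 5 characterises exactly the Euclidean frames.
Euclidean: yes — any two successors of a common world are S-related.

Yes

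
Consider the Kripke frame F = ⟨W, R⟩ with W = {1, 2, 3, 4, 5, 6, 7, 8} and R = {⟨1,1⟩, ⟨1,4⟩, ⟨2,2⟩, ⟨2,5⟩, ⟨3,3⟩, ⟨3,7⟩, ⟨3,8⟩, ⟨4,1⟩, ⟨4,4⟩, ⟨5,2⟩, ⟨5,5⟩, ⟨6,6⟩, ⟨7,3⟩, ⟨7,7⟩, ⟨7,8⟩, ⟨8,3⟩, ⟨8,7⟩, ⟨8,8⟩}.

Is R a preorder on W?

Reflexive: yes — every world is R-related to itself.
Transitive: yes — every two-step R-path is closed by a direct edge.
So R is a preorder.

Yes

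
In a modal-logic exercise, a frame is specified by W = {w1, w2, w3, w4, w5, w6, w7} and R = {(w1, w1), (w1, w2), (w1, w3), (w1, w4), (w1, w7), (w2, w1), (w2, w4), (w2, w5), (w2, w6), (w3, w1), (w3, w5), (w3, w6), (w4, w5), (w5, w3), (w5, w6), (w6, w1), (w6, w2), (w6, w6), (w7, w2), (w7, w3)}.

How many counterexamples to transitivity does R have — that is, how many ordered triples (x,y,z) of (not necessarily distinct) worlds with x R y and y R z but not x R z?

34

Enumerating: (w1,w2,w5), (w1,w2,w6), (w1,w3,w5), (w1,w3,w6), (w1,w4,w5), (w2,w1,w2), (w2,w1,w3), (w2,w1,w7), (w2,w5,w3), (w2,w6,w2), (w3,w1,w2), (w3,w1,w3), … and 22 more.
Total: 34.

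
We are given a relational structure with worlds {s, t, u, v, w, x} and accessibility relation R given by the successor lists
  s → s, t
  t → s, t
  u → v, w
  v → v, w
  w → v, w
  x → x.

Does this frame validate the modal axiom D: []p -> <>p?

Axiom D corresponds to the accessibility relation being serial.
Serial: yes — every world has a successor (e.g. s R s).

Yes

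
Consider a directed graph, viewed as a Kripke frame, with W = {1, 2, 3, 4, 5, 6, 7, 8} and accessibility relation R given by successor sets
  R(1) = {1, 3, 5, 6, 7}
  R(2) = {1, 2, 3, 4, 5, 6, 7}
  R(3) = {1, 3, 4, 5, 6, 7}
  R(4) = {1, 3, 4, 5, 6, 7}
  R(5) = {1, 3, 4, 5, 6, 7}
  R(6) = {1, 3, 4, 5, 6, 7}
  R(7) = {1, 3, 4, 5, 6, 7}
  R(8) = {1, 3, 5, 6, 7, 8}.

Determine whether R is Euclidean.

Euclidean: no — 2 R 1 and 2 R 4, but not 1 R 4.

No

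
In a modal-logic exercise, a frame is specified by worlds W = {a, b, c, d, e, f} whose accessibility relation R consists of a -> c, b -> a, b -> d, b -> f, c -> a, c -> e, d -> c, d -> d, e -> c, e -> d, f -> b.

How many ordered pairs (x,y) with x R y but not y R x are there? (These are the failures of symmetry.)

4

Enumerating: (b,a), (b,d), (d,c), (e,d).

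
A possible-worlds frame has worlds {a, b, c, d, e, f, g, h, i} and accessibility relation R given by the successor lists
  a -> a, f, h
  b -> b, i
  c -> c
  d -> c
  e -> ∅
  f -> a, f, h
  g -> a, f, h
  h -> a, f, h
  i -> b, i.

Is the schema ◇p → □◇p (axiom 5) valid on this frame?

The schema 5 characterises exactly the Euclidean frames.
Euclidean: yes — any two successors of a common world are R-related.

Yes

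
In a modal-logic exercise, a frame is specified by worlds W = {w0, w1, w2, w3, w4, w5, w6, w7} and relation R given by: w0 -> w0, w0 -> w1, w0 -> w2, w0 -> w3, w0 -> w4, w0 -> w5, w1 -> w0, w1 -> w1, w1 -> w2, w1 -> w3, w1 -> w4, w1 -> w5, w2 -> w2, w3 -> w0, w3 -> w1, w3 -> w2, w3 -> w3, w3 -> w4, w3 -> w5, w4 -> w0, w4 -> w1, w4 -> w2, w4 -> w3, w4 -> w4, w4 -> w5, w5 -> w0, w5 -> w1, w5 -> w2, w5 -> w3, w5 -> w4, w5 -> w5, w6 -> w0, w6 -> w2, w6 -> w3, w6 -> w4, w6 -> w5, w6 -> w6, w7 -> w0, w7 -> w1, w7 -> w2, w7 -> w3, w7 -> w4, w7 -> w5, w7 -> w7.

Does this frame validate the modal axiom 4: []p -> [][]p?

No

By correspondence theory, 4 is valid on a frame iff R is transitive.
Transitive: no — w6 R w0 and w0 R w1, but not w6 R w1.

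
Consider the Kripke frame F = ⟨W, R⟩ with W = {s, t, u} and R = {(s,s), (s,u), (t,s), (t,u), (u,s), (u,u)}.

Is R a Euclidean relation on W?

Yes

Euclidean: yes — any two successors of a common world are R-related.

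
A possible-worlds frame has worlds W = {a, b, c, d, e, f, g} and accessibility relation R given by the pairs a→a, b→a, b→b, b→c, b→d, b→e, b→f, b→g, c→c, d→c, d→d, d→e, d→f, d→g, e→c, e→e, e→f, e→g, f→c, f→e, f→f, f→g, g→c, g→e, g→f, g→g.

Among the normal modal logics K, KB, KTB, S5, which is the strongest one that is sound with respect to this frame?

K

Symmetric (axiom B): no — b R a but not a R b.
Reflexive (axiom T): yes — every world is R-related to itself.
Euclidean (axiom 5): no — b R a and b R c, but not a R c.
So F validates K; KB would additionally require R to be symmetric. The strongest is K.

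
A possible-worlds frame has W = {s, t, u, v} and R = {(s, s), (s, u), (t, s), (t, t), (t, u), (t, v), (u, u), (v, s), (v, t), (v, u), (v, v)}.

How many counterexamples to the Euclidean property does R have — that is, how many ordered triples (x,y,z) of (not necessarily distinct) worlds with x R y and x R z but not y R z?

11

Enumerating: (s,u,s), (t,s,t), (t,s,v), (t,u,s), (t,u,t), (t,u,v), (v,s,t), (v,s,v), (v,u,s), (v,u,t), (v,u,v).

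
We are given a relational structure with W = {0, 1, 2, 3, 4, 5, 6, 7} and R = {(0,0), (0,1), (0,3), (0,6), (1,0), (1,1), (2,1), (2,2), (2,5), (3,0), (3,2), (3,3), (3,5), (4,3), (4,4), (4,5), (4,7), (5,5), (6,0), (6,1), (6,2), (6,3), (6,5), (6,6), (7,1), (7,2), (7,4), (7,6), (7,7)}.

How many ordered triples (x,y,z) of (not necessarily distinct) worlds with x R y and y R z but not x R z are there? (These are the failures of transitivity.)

Enumerating: (0,3,2), (0,3,5), (0,6,2), (0,6,5), (1,0,3), (1,0,6), (2,1,0), (3,0,1), (3,0,6), (3,2,1), (4,3,0), (4,3,2), … and 10 more.
Total: 22.

22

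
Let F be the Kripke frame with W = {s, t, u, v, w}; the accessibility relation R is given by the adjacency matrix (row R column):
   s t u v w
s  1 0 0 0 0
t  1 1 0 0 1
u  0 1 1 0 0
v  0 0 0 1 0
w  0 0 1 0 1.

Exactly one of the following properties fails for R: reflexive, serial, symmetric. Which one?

Reflexive: yes — every world is R-related to itself.
Serial: yes — every world has a successor (e.g. s R s).
Symmetric: no — t R s but not s R t.
Only symmetric fails.

symmetric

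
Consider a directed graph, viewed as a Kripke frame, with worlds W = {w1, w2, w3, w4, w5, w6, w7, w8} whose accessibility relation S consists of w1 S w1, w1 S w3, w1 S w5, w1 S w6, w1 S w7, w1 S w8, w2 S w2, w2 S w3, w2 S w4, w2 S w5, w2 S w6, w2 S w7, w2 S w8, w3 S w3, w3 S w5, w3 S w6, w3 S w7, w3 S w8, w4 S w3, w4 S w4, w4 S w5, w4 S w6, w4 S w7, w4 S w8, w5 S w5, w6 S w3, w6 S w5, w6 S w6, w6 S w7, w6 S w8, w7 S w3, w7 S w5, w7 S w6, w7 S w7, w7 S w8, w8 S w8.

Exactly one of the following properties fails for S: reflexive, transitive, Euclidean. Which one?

Reflexive: yes — every world is S-related to itself.
Transitive: yes — every two-step S-path is closed by a direct edge.
Euclidean: no — w1 S w5 and w1 S w3, but not w5 S w3.
Only Euclidean fails.

Euclidean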